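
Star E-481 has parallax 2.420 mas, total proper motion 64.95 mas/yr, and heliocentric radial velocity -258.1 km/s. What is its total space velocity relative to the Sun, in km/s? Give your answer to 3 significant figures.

d = 1/p = 1/0.002420″ = 413.22 pc.
μ = 64.95 mas/yr = 0.06495 ″/yr.
v_t = 4.740 μ d = 4.740 × 0.06495 × 413.22 = 127.22 km/s.
v = √(v_r² + v_t²) = √((-258.1)² + 127.22²) = √82800.5 = 287.75 km/s.

288 km/s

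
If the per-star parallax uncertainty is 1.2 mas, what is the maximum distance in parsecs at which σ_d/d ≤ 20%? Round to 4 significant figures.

σ_d/d = σ_p/p, so the condition is σ_p/p ≤ 0.20, i.e. p ≥ σ_p/0.20.
p_min = 1.2/0.20 = 6 mas = 0.006 arcsec.
d_max = 1/p_min = 1/0.006 = 166.67 pc.

166.7 pc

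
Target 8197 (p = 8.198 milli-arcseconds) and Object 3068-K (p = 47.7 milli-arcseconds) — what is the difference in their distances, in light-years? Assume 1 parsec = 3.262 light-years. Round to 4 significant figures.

329.5 ly

d_A = 1/0.008198″ = 121.98 pc; d_B = 1/0.04770″ = 20.964 pc.
|d_B − d_A| = |20.964 − 121.98| = 101.02 pc = 101.02 × 3.262 ly = 329.53 ly.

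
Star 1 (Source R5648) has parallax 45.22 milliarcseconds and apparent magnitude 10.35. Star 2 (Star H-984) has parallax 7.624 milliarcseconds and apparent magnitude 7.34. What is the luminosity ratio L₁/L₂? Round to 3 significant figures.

L₁/L₂ = 0.00178

d₁ = 1/p₁ = 1/0.04522″ = 22.114 pc; d₂ = 1/p₂ = 1/0.007624″ = 131.16 pc.
M₁ = m₁ − 5 log₁₀ d₁ + 5 = 10.35 − 6.7233 + 5 = 8.6267.
M₂ = 7.34 − 10.5890 + 5 = 1.7510.
L₁/L₂ = 10^(0.4(M₂ − M₁)) = 10^(0.4 × (-6.8757)) = 10^(-2.75028) = 0.0017771.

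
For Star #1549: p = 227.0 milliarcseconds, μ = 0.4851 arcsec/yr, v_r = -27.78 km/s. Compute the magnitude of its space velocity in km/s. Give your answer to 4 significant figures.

29.57 km/s

d = 1/p = 1/0.2270″ = 4.4053 pc.
v_t = 4.740 μ d = 4.740 × 0.4851 × 4.4053 = 10.129 km/s.
v = √(v_r² + v_t²) = √((-27.78)² + 10.129²) = √874.325 = 29.569 km/s.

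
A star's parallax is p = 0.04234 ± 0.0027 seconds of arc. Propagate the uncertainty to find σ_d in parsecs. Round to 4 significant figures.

d = 1/p, so σ_d = σ_p / p².
σ_d = 0.00270 / (0.04234)² = 0.00270 / 0.0017927 = 1.5061 pc.

1.506 pc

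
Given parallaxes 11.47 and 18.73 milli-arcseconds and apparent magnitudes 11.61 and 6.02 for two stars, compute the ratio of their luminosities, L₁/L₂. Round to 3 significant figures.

d₁ = 1/p₁ = 1/0.01147″ = 87.184 pc; d₂ = 1/p₂ = 1/0.01873″ = 53.39 pc.
M₁ = m₁ − 5 log₁₀ d₁ + 5 = 11.61 − 9.7022 + 5 = 6.9078.
M₂ = 6.02 − 8.6373 + 5 = 2.3827.
L₁/L₂ = 10^(0.4(M₂ − M₁)) = 10^(0.4 × (-4.5251)) = 10^(-1.81004) = 0.015487.

L₁/L₂ = 0.0155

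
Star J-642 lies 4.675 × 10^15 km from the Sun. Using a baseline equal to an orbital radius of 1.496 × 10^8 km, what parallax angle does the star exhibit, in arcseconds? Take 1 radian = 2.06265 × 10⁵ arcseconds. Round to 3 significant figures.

0.00660 arcsec

θ ≈ B/d = (1.496 × 10^8) / (4.675 × 10^15) = 3.2000 × 10^-8 rad.
In arcseconds: 3.2000 × 10^-8 × 206265 = 0.0066005″.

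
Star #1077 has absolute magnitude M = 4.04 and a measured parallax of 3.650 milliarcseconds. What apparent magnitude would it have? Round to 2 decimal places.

m = 11.23

d = 1/p = 1/0.003650″ = 273.97 pc.
m − M = 5 log₁₀ d − 5 = 5 log₁₀(273.97) − 5 = 12.1885 − 5 = 7.1885.
m = M + (m − M) = 4.04 + 7.1885 = 11.23.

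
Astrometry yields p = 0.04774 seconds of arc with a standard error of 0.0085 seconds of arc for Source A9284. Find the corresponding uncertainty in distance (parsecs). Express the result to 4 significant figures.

3.730 pc

d = 1/p, so σ_d = σ_p / p².
σ_d = 0.00850 / (0.04774)² = 0.00850 / 0.0022791 = 3.7295 pc.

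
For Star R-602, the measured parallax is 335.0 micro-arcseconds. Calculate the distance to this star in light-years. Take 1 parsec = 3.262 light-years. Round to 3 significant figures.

p = 335.0 micro-arcseconds = 0.0003350 arcsec.
d = 1/p = 1/0.0003350 = 2985.1 pc.
In light-years: 2985.1 × 3.262 = 9737.4 ly.

9740 light years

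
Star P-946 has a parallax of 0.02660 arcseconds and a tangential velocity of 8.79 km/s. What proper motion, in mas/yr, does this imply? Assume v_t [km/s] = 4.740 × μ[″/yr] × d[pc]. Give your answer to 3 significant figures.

d = 1/p = 1/0.02660″ = 37.594 pc.
μ = v_t / (4.74 d) = 8.79 / (4.74 × 37.594) = 8.79 / 178.2 = 0.049327 ″/yr = 49.327 mas/yr.

49.3 mas/yr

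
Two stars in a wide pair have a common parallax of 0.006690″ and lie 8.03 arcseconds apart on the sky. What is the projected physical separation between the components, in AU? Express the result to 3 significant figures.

1200 AU

d = 1/p = 1/0.006690″ = 149.48 pc.
At distance d (pc), an angle of θ arcsec spans θ·d AU: s = 8.03 × 149.48 = 1200.3 AU.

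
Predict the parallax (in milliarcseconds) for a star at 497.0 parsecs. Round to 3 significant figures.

2.01 mas

p = 1/d = 1/497 = 0.0020121 arcsec.
= 0.0020121 × 1000 = 2.0121 mas.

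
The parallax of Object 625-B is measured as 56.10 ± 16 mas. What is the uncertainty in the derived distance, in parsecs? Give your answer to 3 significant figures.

5.08 pc

d = 1/p, so σ_d = σ_p / p².
σ_d = 0.0160 / (0.05610)² = 0.0160 / 0.0031472 = 5.0839 pc.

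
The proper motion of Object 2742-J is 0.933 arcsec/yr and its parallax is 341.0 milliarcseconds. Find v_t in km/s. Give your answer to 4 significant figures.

d = 1/p = 1/0.3410″ = 2.9326 pc.
v_t = 4.74 × μ × d = 4.74 × 0.933 × 2.9326 = 12.969 km/s.

12.97 km/s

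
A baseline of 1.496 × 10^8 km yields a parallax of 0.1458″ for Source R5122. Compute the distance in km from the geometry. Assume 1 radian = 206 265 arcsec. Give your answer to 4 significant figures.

2.116 × 10^14 km

θ = 0.1458″ = 0.1458/206265 = 7.0686 × 10^-7 rad.
d = B/θ = (1.496 × 10^8) / (7.0686 × 10^-7) = 2.1164 × 10^14 km.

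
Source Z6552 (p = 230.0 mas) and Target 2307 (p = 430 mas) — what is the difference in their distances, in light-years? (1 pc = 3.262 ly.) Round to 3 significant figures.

6.60 ly

d_A = 1/0.2300″ = 4.3478 pc; d_B = 1/0.4300″ = 2.3256 pc.
|d_B − d_A| = |2.3256 − 4.3478| = 2.0222 pc = 2.0222 × 3.262 ly = 6.5964 ly.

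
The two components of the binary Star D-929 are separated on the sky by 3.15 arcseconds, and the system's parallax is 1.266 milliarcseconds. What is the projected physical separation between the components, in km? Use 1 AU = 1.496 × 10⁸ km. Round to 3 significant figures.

3.72 × 10^11 km

d = 1/p = 1/0.001266″ = 789.89 pc.
At distance d (pc), an angle of θ arcsec spans θ·d AU: s = 3.15 × 789.89 = 2488.2 AU.
= 2488.2 × 1.496 × 10⁸ km = 3.7223 × 10^11 km.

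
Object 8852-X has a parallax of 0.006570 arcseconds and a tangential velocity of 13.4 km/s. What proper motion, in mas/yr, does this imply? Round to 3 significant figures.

d = 1/p = 1/0.006570″ = 152.21 pc.
μ = v_t / (4.74 d) = 13.4 / (4.74 × 152.21) = 13.4 / 721.48 = 0.018573 ″/yr = 18.573 mas/yr.

18.6 mas/yr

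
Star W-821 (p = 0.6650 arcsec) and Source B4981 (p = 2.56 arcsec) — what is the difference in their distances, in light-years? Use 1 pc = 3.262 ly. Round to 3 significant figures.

3.63 ly

d_A = 1/0.6650″ = 1.5038 pc; d_B = 1/2.560″ = 0.39063 pc.
|d_B − d_A| = |0.39063 − 1.5038| = 1.1132 pc = 1.1132 × 3.262 ly = 3.6313 ly.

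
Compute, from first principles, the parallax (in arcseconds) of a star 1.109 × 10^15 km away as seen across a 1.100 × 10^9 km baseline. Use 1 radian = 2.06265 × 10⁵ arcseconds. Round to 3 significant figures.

θ ≈ B/d = (1.100 × 10^9) / (1.109 × 10^15) = 9.9188 × 10^-7 rad.
In arcseconds: 9.9188 × 10^-7 × 206265 = 0.20459″.

0.205 arcsec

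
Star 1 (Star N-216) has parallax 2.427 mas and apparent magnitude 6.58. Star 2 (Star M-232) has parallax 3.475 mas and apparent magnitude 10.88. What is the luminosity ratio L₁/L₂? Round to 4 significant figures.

d₁ = 1/p₁ = 1/0.002427″ = 412.03 pc; d₂ = 1/p₂ = 1/0.003475″ = 287.77 pc.
M₁ = m₁ − 5 log₁₀ d₁ + 5 = 6.58 − 13.0746 + 5 = -1.4946.
M₂ = 10.88 − 12.2952 + 5 = 3.5848.
L₁/L₂ = 10^(0.4(M₂ − M₁)) = 10^(0.4 × 5.0794) = 10^2.03176 = 107.59.

L₁/L₂ = 107.6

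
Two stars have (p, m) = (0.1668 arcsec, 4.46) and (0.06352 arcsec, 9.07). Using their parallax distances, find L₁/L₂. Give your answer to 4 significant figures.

d₁ = 1/p₁ = 1/0.1668″ = 5.9952 pc; d₂ = 1/p₂ = 1/0.06352″ = 15.743 pc.
M₁ = m₁ − 5 log₁₀ d₁ + 5 = 4.46 − 3.8890 + 5 = 5.5710.
M₂ = 9.07 − 5.9854 + 5 = 8.0846.
L₁/L₂ = 10^(0.4(M₂ − M₁)) = 10^(0.4 × 2.5136) = 10^1.00544 = 10.126.

L₁/L₂ = 10.13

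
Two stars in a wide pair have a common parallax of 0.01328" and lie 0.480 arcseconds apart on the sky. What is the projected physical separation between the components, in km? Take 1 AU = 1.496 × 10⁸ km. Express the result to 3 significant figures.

d = 1/p = 1/0.01328″ = 75.301 pc.
At distance d (pc), an angle of θ arcsec spans θ·d AU: s = 0.480 × 75.301 = 36.144 AU.
= 36.144 × 1.496 × 10⁸ km = 5.4071 × 10^9 km.

5.41 × 10^9 km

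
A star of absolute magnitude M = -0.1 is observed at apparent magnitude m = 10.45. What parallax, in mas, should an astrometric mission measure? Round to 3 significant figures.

0.776 mas

m − M = 10.45 − (-0.1) = 10.55.
d = 10^((m−M)/5 + 1) = 10^3.110 = 1288.2 pc.
p = 1/d = 1/1288.2 = 0.00077628 arcsec = 0.77628 mas.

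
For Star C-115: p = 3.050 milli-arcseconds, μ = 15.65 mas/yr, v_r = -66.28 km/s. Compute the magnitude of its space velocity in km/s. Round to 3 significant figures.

70.6 km/s

d = 1/p = 1/0.003050″ = 327.87 pc.
μ = 15.65 mas/yr = 0.01565 ″/yr.
v_t = 4.740 μ d = 4.740 × 0.01565 × 327.87 = 24.322 km/s.
v = √(v_r² + v_t²) = √((-66.28)² + 24.322²) = √4984.6 = 70.602 km/s.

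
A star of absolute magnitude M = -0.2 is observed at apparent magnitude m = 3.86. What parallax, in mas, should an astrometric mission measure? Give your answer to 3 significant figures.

m − M = 3.86 − (-0.2) = 4.06.
d = 10^((m−M)/5 + 1) = 10^1.812 = 64.863 pc.
p = 1/d = 1/64.863 = 0.015417 arcsec = 15.417 mas.

15.4 mas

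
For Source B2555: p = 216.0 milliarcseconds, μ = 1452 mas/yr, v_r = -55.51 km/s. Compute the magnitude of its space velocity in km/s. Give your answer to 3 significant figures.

64.0 km/s

d = 1/p = 1/0.2160″ = 4.6296 pc.
μ = 1452 mas/yr = 1.452 ″/yr.
v_t = 4.740 μ d = 4.740 × 1.452 × 4.6296 = 31.863 km/s.
v = √(v_r² + v_t²) = √((-55.51)² + 31.863²) = √4096.61 = 64.005 km/s.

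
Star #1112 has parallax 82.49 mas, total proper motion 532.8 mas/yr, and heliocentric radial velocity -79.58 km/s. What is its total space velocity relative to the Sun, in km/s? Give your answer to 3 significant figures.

85.3 km/s

d = 1/p = 1/0.08249″ = 12.123 pc.
μ = 532.8 mas/yr = 0.5328 ″/yr.
v_t = 4.740 μ d = 4.740 × 0.5328 × 12.123 = 30.616 km/s.
v = √(v_r² + v_t²) = √((-79.58)² + 30.616²) = √7270.32 = 85.266 km/s.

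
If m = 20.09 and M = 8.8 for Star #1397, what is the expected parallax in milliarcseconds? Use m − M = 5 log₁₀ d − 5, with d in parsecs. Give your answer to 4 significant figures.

m − M = 20.09 − 8.8 = 11.29.
d = 10^((m−M)/5 + 1) = 10^3.258 = 1811.3 pc.
p = 1/d = 1/1811.3 = 0.00055209 arcsec = 0.55209 mas.

0.5521 mas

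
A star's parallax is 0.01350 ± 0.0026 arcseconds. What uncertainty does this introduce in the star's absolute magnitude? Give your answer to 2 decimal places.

M = m − 5 log₁₀ d + 5 = m + 5 log₁₀ p + 5, so ∂M/∂p = 5/(p ln 10).
σ_M = (5/ln 10) · (σ_p/p) = 2.1715 × 0.0026/0.01350 = 2.1715 × 0.19259 = 0.41821.

σ_M = 0.42 mag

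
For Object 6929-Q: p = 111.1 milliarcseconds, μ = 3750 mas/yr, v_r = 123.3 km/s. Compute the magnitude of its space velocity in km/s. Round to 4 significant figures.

202.0 km/s

d = 1/p = 1/0.1111″ = 9.0009 pc.
μ = 3750 mas/yr = 3.750 ″/yr.
v_t = 4.740 μ d = 4.740 × 3.750 × 9.0009 = 159.99 km/s.
v = √(v_r² + v_t²) = √(123.3² + 159.99²) = √40799.7 = 201.99 km/s.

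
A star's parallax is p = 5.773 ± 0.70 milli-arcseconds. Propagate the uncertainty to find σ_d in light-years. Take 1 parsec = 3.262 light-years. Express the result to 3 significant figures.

d = 1/p, so σ_d = σ_p / p².
σ_d = 0.000700 / (0.005773)² = 0.000700 / 0.000033328 = 21.003 pc = 21.003 × 3.262 ly = 68.512 ly.

68.5 ly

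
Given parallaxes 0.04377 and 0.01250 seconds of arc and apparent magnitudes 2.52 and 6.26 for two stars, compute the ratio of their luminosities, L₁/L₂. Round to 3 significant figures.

d₁ = 1/p₁ = 1/0.04377″ = 22.847 pc; d₂ = 1/p₂ = 1/0.01250″ = 80 pc.
M₁ = m₁ − 5 log₁₀ d₁ + 5 = 2.52 − 6.7941 + 5 = 0.7259.
M₂ = 6.26 − 9.5154 + 5 = 1.7446.
L₁/L₂ = 10^(0.4(M₂ − M₁)) = 10^(0.4 × 1.0187) = 10^0.40748 = 2.5555.

L₁/L₂ = 2.56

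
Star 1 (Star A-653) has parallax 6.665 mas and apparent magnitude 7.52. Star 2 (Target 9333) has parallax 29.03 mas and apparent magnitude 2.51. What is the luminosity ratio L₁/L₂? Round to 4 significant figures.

L₁/L₂ = 0.1880

d₁ = 1/p₁ = 1/0.006665″ = 150.04 pc; d₂ = 1/p₂ = 1/0.02903″ = 34.447 pc.
M₁ = m₁ − 5 log₁₀ d₁ + 5 = 7.52 − 10.8810 + 5 = 1.6390.
M₂ = 2.51 − 7.6858 + 5 = -0.1758.
L₁/L₂ = 10^(0.4(M₂ − M₁)) = 10^(0.4 × (-1.8148)) = 10^(-0.72592) = 0.18797.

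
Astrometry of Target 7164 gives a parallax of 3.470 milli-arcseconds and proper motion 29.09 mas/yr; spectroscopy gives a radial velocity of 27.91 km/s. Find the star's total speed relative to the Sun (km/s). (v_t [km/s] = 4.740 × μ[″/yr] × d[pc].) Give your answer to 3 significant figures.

48.6 km/s

d = 1/p = 1/0.003470″ = 288.18 pc.
μ = 29.09 mas/yr = 0.02909 ″/yr.
v_t = 4.740 μ d = 4.740 × 0.02909 × 288.18 = 39.736 km/s.
v = √(v_r² + v_t²) = √(27.91² + 39.736²) = √2357.92 = 48.558 km/s.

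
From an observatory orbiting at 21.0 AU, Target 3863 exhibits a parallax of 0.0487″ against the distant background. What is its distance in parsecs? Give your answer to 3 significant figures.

431 pc

With baseline B (in AU) and parallax p (in arcsec), d = B/p parsecs.
d = 21.0 / 0.0487 = 431.21 pc.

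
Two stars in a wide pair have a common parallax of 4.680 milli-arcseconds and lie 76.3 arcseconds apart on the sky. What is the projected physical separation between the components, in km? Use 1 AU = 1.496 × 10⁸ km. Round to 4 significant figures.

2.439 × 10^12 km

d = 1/p = 1/0.004680″ = 213.68 pc.
At distance d (pc), an angle of θ arcsec spans θ·d AU: s = 76.3 × 213.68 = 16304 AU.
= 16304 × 1.496 × 10⁸ km = 2.4391 × 10^12 km.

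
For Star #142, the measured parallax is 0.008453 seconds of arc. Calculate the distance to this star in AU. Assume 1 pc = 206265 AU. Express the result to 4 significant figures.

d = 1/p = 1/0.008453 = 118.3 pc.
In AU: 118.3 × 206265 = 2.4401 × 10^7 AU.

2.440 × 10^7 AU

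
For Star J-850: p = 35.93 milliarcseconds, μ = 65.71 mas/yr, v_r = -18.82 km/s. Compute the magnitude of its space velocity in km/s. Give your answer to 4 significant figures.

20.72 km/s

d = 1/p = 1/0.03593″ = 27.832 pc.
μ = 65.71 mas/yr = 0.06571 ″/yr.
v_t = 4.740 μ d = 4.740 × 0.06571 × 27.832 = 8.6687 km/s.
v = √(v_r² + v_t²) = √((-18.82)² + 8.6687²) = √429.339 = 20.72 km/s.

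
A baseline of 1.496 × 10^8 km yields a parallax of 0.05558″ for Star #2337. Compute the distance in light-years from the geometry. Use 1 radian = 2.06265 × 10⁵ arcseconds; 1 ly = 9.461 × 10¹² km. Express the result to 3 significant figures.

58.7 ly

θ = 0.05558″ = 0.05558/206265 = 2.6946 × 10^-7 rad.
d = B/θ = (1.496 × 10^8) / (2.6946 × 10^-7) = 5.5518 × 10^14 km = (5.5518 × 10^14) / (9.461 × 10^12) ly = 58.681 ly.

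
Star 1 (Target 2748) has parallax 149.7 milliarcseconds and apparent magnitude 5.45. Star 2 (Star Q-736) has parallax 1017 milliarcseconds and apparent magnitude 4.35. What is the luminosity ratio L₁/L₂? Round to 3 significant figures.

L₁/L₂ = 16.8

d₁ = 1/p₁ = 1/0.1497″ = 6.68 pc; d₂ = 1/p₂ = 1/1.017″ = 0.98328 pc.
M₁ = m₁ − 5 log₁₀ d₁ + 5 = 5.45 − 4.1239 + 5 = 6.3261.
M₂ = 4.35 − (-0.0366) + 5 = 9.3866.
L₁/L₂ = 10^(0.4(M₂ − M₁)) = 10^(0.4 × 3.0605) = 10^1.22420 = 16.757.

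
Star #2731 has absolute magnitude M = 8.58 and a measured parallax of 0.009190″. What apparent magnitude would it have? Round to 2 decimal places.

m = 13.76

d = 1/p = 1/0.009190″ = 108.81 pc.
m − M = 5 log₁₀ d − 5 = 5 log₁₀(108.81) − 5 = 10.1833 − 5 = 5.1833.
m = M + (m − M) = 8.58 + 5.1833 = 13.76.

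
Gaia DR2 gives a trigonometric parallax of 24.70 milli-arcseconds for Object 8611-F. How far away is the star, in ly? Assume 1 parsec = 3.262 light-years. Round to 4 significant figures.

p = 24.70 milli-arcseconds = 0.02470 arcsec.
d = 1/p = 1/0.02470 = 40.486 pc.
In light-years: 40.486 × 3.262 = 132.07 ly.

132.1 ly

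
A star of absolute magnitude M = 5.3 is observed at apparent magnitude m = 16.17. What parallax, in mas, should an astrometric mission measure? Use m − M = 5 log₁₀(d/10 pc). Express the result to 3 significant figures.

m − M = 16.17 − 5.3 = 10.87.
d = 10^((m−M)/5 + 1) = 10^3.174 = 1492.8 pc.
p = 1/d = 1/1492.8 = 0.00066988 arcsec = 0.66988 mas.

0.670 mas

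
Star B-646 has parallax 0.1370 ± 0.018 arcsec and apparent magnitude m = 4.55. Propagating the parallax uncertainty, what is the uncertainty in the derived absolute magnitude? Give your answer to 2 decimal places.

σ_M = 0.29 mag

M = m − 5 log₁₀ d + 5 = m + 5 log₁₀ p + 5, so ∂M/∂p = 5/(p ln 10).
σ_M = (5/ln 10) · (σ_p/p) = 2.1715 × 0.018/0.1370 = 2.1715 × 0.13139 = 0.28531.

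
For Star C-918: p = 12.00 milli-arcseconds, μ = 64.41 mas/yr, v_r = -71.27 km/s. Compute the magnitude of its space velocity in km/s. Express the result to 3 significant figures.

d = 1/p = 1/0.01200″ = 83.333 pc.
μ = 64.41 mas/yr = 0.06441 ″/yr.
v_t = 4.740 μ d = 4.740 × 0.06441 × 83.333 = 25.442 km/s.
v = √(v_r² + v_t²) = √((-71.27)² + 25.442²) = √5726.71 = 75.675 km/s.

75.7 km/s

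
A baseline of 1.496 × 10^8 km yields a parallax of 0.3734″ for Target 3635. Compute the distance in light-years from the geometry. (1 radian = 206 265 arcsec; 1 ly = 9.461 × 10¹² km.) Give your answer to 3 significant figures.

θ = 0.3734″ = 0.3734/206265 = 1.8103 × 10^-6 rad.
d = B/θ = (1.496 × 10^8) / (1.8103 × 10^-6) = 8.2638 × 10^13 km = (8.2638 × 10^13) / (9.461 × 10^12) ly = 8.7346 ly.

8.73 ly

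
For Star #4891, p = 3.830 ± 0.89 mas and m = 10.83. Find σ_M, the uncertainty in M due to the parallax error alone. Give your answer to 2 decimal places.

σ_M = 0.50 mag

M = m − 5 log₁₀ d + 5 = m + 5 log₁₀ p + 5, so ∂M/∂p = 5/(p ln 10).
σ_M = (5/ln 10) · (σ_p/p) = 2.1715 × 0.89/3.830 = 2.1715 × 0.23238 = 0.50461.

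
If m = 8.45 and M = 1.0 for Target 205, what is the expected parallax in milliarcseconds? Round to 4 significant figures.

m − M = 8.45 − 1.0 = 7.45.
d = 10^((m−M)/5 + 1) = 10^2.490 = 309.03 pc.
p = 1/d = 1/309.03 = 0.0032359 arcsec = 3.2359 mas.

3.236 mas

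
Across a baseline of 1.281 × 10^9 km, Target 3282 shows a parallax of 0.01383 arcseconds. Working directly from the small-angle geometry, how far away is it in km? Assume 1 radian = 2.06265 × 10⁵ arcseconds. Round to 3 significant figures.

θ = 0.01383″ = 0.01383/206265 = 6.7050 × 10^-8 rad.
d = B/θ = (1.281 × 10^9) / (6.7050 × 10^-8) = 1.9105 × 10^16 km.

1.91 × 10^16 km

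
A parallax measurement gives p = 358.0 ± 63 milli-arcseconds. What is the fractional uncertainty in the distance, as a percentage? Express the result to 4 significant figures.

For d = 1/p, |σ_d/d| = |σ_p/p|.
σ_p/p = 63 / 358.0 = 0.17598 = 17.598%.

17.60%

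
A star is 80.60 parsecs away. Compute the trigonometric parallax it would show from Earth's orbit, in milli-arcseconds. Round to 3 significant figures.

p = 1/d = 1/80.6 = 0.012407 arcsec.
= 0.012407 × 1000 = 12.407 mas.

12.4 mas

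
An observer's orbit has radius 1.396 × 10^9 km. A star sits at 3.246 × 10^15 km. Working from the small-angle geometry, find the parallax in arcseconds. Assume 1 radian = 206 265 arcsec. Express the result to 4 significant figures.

0.08871 arcsec

θ ≈ B/d = (1.396 × 10^9) / (3.246 × 10^15) = 4.3007 × 10^-7 rad.
In arcseconds: 4.3007 × 10^-7 × 206265 = 0.088708″.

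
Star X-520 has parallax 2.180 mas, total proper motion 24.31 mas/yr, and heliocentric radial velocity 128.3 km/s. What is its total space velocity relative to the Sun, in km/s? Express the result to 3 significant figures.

139 km/s

d = 1/p = 1/0.002180″ = 458.72 pc.
μ = 24.31 mas/yr = 0.02431 ″/yr.
v_t = 4.740 μ d = 4.740 × 0.02431 × 458.72 = 52.858 km/s.
v = √(v_r² + v_t²) = √(128.3² + 52.858²) = √19254.9 = 138.76 km/s.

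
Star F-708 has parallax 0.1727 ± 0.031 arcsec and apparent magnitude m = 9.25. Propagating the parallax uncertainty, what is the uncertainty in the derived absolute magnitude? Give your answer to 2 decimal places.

σ_M = 0.39 mag

M = m − 5 log₁₀ d + 5 = m + 5 log₁₀ p + 5, so ∂M/∂p = 5/(p ln 10).
σ_M = (5/ln 10) · (σ_p/p) = 2.1715 × 0.031/0.1727 = 2.1715 × 0.1795 = 0.38978.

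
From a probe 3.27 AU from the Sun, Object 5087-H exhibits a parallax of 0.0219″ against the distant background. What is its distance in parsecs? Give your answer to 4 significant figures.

With baseline B (in AU) and parallax p (in arcsec), d = B/p parsecs.
d = 3.27 / 0.0219 = 149.32 pc.

149.3 pc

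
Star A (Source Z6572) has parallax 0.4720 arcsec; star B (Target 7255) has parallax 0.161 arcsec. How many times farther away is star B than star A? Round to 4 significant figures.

Since d = 1/p, d_B/d_A = p_A/p_B.
= 0.4720 / 0.161 = 2.9317.

2.932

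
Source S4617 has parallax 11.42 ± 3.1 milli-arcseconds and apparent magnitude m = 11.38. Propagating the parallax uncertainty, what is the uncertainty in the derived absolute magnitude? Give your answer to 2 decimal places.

M = m − 5 log₁₀ d + 5 = m + 5 log₁₀ p + 5, so ∂M/∂p = 5/(p ln 10).
σ_M = (5/ln 10) · (σ_p/p) = 2.1715 × 3.1/11.42 = 2.1715 × 0.27145 = 0.58945.

σ_M = 0.59 mag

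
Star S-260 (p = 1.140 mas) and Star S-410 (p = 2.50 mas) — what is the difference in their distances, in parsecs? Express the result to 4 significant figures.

d_A = 1/0.001140″ = 877.19 pc; d_B = 1/0.002500″ = 400 pc.
|d_B − d_A| = |400 − 877.19| = 477.19 pc.

477.2 pc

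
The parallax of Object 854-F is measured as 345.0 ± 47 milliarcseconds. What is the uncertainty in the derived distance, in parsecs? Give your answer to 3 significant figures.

0.395 pc

d = 1/p, so σ_d = σ_p / p².
σ_d = 0.0470 / (0.3450)² = 0.0470 / 0.11903 = 0.39486 pc.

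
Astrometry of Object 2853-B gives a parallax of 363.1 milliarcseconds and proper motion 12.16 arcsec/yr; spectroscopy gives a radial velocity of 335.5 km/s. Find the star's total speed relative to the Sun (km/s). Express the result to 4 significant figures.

d = 1/p = 1/0.3631″ = 2.7541 pc.
v_t = 4.740 μ d = 4.740 × 12.16 × 2.7541 = 158.74 km/s.
v = √(v_r² + v_t²) = √(335.5² + 158.74²) = √137759 = 371.16 km/s.

371.2 km/s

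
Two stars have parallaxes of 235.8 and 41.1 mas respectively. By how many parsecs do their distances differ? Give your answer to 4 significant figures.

d_A = 1/0.2358″ = 4.2409 pc; d_B = 1/0.04110″ = 24.331 pc.
|d_B − d_A| = |24.331 − 4.2409| = 20.09 pc.

20.09 pc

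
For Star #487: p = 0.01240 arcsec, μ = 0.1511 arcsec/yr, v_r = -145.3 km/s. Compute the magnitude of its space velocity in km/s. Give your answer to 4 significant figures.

156.4 km/s

d = 1/p = 1/0.01240″ = 80.645 pc.
v_t = 4.740 μ d = 4.740 × 0.1511 × 80.645 = 57.759 km/s.
v = √(v_r² + v_t²) = √((-145.3)² + 57.759²) = √24448.2 = 156.36 km/s.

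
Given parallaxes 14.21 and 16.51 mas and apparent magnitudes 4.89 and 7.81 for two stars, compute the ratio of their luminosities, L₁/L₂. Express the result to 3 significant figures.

L₁/L₂ = 19.9

d₁ = 1/p₁ = 1/0.01421″ = 70.373 pc; d₂ = 1/p₂ = 1/0.01651″ = 60.569 pc.
M₁ = m₁ − 5 log₁₀ d₁ + 5 = 4.89 − 9.2370 + 5 = 0.6530.
M₂ = 7.81 − 8.9113 + 5 = 3.8987.
L₁/L₂ = 10^(0.4(M₂ − M₁)) = 10^(0.4 × 3.2457) = 10^1.29828 = 19.874.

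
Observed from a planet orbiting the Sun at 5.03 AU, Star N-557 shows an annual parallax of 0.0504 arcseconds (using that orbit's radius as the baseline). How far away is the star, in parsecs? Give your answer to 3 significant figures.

With baseline B (in AU) and parallax p (in arcsec), d = B/p parsecs.
d = 5.03 / 0.0504 = 99.802 pc.

99.8 pc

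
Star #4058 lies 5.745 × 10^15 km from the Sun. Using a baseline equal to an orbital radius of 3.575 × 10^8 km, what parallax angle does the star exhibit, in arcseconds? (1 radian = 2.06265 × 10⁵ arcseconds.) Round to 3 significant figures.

θ ≈ B/d = (3.575 × 10^8) / (5.745 × 10^15) = 6.2228 × 10^-8 rad.
In arcseconds: 6.2228 × 10^-8 × 206265 = 0.012835″.

0.0128 arcsec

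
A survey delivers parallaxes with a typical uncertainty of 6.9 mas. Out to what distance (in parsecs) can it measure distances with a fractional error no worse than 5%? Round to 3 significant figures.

σ_d/d = σ_p/p, so the condition is σ_p/p ≤ 0.05, i.e. p ≥ σ_p/0.05.
p_min = 6.9/0.05 = 138 mas = 0.138 arcsec.
d_max = 1/p_min = 1/0.138 = 7.2464 pc.

7.25 pc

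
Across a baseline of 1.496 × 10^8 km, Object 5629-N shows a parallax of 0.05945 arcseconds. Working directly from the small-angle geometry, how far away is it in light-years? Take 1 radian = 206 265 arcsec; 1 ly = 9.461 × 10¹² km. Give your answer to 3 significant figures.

θ = 0.05945″ = 0.05945/206265 = 2.8822 × 10^-7 rad.
d = B/θ = (1.496 × 10^8) / (2.8822 × 10^-7) = 5.1905 × 10^14 km = (5.1905 × 10^14) / (9.461 × 10^12) ly = 54.862 ly.

54.9 ly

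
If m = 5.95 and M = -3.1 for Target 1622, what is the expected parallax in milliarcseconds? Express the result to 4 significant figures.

m − M = 5.95 − (-3.1) = 9.05.
d = 10^((m−M)/5 + 1) = 10^2.810 = 645.65 pc.
p = 1/d = 1/645.65 = 0.0015488 arcsec = 1.5488 mas.

1.549 mas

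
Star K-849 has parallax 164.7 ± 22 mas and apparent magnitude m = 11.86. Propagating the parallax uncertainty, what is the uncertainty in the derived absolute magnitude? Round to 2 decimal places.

σ_M = 0.29 mag

M = m − 5 log₁₀ d + 5 = m + 5 log₁₀ p + 5, so ∂M/∂p = 5/(p ln 10).
σ_M = (5/ln 10) · (σ_p/p) = 2.1715 × 22/164.7 = 2.1715 × 0.13358 = 0.29007.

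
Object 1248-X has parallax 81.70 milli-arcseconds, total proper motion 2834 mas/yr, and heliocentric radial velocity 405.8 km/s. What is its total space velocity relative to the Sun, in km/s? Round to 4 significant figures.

437.8 km/s

d = 1/p = 1/0.08170″ = 12.24 pc.
μ = 2834 mas/yr = 2.834 ″/yr.
v_t = 4.740 μ d = 4.740 × 2.834 × 12.24 = 164.42 km/s.
v = √(v_r² + v_t²) = √(405.8² + 164.42²) = √191708 = 437.84 km/s.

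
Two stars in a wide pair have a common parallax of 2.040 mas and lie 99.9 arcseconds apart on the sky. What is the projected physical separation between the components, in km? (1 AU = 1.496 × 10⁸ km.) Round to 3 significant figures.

7.33 × 10^12 km

d = 1/p = 1/0.002040″ = 490.2 pc.
At distance d (pc), an angle of θ arcsec spans θ·d AU: s = 99.9 × 490.2 = 48971 AU.
= 48971 × 1.496 × 10⁸ km = 7.3261 × 10^12 km.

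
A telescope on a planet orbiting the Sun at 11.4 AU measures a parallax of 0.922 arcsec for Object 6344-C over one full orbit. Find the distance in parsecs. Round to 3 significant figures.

With baseline B (in AU) and parallax p (in arcsec), d = B/p parsecs.
d = 11.4 / 0.922 = 12.364 pc.

12.4 pc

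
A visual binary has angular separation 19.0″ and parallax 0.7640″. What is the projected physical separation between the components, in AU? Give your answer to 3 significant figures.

d = 1/p = 1/0.7640″ = 1.3089 pc.
At distance d (pc), an angle of θ arcsec spans θ·d AU: s = 19.0 × 1.3089 = 24.869 AU.

24.9 AU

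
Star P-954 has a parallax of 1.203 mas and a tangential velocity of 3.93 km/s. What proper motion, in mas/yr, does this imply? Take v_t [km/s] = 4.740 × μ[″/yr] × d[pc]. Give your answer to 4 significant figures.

d = 1/p = 1/0.001203″ = 831.26 pc.
μ = v_t / (4.74 d) = 3.93 / (4.74 × 831.26) = 3.93 / 3940.2 = 0.00099741 ″/yr = 0.99741 mas/yr.

0.9974 mas/yr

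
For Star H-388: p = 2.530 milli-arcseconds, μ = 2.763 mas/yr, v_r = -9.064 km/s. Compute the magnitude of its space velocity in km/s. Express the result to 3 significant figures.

d = 1/p = 1/0.002530″ = 395.26 pc.
μ = 2.763 mas/yr = 0.002763 ″/yr.
v_t = 4.740 μ d = 4.740 × 0.002763 × 395.26 = 5.1766 km/s.
v = √(v_r² + v_t²) = √((-9.064)² + 5.1766²) = √108.953 = 10.438 km/s.

10.4 km/s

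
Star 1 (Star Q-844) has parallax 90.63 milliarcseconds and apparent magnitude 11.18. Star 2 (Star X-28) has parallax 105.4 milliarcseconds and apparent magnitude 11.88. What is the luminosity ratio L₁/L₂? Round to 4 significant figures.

d₁ = 1/p₁ = 1/0.09063″ = 11.034 pc; d₂ = 1/p₂ = 1/0.1054″ = 9.4877 pc.
M₁ = m₁ − 5 log₁₀ d₁ + 5 = 11.18 − 5.2137 + 5 = 10.9663.
M₂ = 11.88 − 4.8858 + 5 = 11.9942.
L₁/L₂ = 10^(0.4(M₂ − M₁)) = 10^(0.4 × 1.0279) = 10^0.41116 = 2.5773.

L₁/L₂ = 2.577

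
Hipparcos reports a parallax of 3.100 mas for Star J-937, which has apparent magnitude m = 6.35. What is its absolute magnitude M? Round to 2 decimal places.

M = -1.19

d = 1/p = 1/0.003100″ = 322.58 pc.
m − M = 5 log₁₀(322.58) − 5 = 12.5432 − 5 = 7.5432.
M = m − (m − M) = 6.35 − 7.5432 = -1.19.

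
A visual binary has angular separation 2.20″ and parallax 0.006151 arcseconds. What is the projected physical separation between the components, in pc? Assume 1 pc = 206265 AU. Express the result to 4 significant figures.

0.001734 pc

d = 1/p = 1/0.006151″ = 162.58 pc.
At distance d (pc), an angle of θ arcsec spans θ·d AU: s = 2.20 × 162.58 = 357.68 AU.
= 357.68 / 206265 = 0.0017341 pc.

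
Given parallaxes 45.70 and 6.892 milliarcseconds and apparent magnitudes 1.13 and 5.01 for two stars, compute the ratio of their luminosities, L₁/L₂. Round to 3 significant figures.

L₁/L₂ = 0.811

d₁ = 1/p₁ = 1/0.04570″ = 21.882 pc; d₂ = 1/p₂ = 1/0.006892″ = 145.1 pc.
M₁ = m₁ − 5 log₁₀ d₁ + 5 = 1.13 − 6.7004 + 5 = -0.5704.
M₂ = 5.01 − 10.8083 + 5 = -0.7983.
L₁/L₂ = 10^(0.4(M₂ − M₁)) = 10^(0.4 × (-0.2279)) = 10^(-0.09116) = 0.81066.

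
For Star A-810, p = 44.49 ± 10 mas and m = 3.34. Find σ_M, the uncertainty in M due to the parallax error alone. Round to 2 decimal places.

M = m − 5 log₁₀ d + 5 = m + 5 log₁₀ p + 5, so ∂M/∂p = 5/(p ln 10).
σ_M = (5/ln 10) · (σ_p/p) = 2.1715 × 10/44.49 = 2.1715 × 0.22477 = 0.48809.

σ_M = 0.49 mag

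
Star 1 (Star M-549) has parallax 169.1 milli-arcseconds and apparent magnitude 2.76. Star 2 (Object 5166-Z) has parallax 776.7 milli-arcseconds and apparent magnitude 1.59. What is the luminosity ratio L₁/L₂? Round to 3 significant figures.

d₁ = 1/p₁ = 1/0.1691″ = 5.9137 pc; d₂ = 1/p₂ = 1/0.7767″ = 1.2875 pc.
M₁ = m₁ − 5 log₁₀ d₁ + 5 = 2.76 − 3.8593 + 5 = 3.9007.
M₂ = 1.59 − 0.5487 + 5 = 6.0413.
L₁/L₂ = 10^(0.4(M₂ − M₁)) = 10^(0.4 × 2.1406) = 10^0.85624 = 7.1819.

L₁/L₂ = 7.18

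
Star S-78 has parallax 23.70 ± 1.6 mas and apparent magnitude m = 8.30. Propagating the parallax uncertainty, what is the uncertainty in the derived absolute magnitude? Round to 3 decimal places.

σ_M = 0.147 mag

M = m − 5 log₁₀ d + 5 = m + 5 log₁₀ p + 5, so ∂M/∂p = 5/(p ln 10).
σ_M = (5/ln 10) · (σ_p/p) = 2.1715 × 1.6/23.70 = 2.1715 × 0.067511 = 0.1466.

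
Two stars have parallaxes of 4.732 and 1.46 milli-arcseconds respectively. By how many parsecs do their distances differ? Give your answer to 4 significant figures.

d_A = 1/0.004732″ = 211.33 pc; d_B = 1/0.001460″ = 684.93 pc.
|d_B − d_A| = |684.93 − 211.33| = 473.6 pc.

473.6 pc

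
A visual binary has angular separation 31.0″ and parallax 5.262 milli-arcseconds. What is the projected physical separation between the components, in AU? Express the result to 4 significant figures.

5891 AU

d = 1/p = 1/0.005262″ = 190.04 pc.
At distance d (pc), an angle of θ arcsec spans θ·d AU: s = 31.0 × 190.04 = 5891.2 AU.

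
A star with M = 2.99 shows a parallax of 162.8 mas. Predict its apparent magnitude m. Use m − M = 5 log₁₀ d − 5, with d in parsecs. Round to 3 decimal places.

d = 1/p = 1/0.1628″ = 6.1425 pc.
m − M = 5 log₁₀ d − 5 = 5 log₁₀(6.1425) − 5 = 3.9417 − 5 = -1.0583.
m = M + (m − M) = 2.99 + (-1.0583) = 1.932.

m = 1.932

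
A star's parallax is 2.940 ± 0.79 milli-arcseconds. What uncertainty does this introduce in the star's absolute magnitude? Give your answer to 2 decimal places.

M = m − 5 log₁₀ d + 5 = m + 5 log₁₀ p + 5, so ∂M/∂p = 5/(p ln 10).
σ_M = (5/ln 10) · (σ_p/p) = 2.1715 × 0.79/2.940 = 2.1715 × 0.26871 = 0.5835.

σ_M = 0.58 mag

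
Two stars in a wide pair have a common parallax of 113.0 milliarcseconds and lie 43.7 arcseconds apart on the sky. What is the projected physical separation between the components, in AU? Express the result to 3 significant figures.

387 AU

d = 1/p = 1/0.1130″ = 8.8496 pc.
At distance d (pc), an angle of θ arcsec spans θ·d AU: s = 43.7 × 8.8496 = 386.73 AU.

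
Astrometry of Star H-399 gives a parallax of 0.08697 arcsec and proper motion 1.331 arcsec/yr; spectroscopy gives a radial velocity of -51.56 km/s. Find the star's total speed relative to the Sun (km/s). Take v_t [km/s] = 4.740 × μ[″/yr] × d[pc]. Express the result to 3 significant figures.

d = 1/p = 1/0.08697″ = 11.498 pc.
v_t = 4.740 μ d = 4.740 × 1.331 × 11.498 = 72.54 km/s.
v = √(v_r² + v_t²) = √((-51.56)² + 72.54²) = √7920.49 = 88.997 km/s.

89.0 km/s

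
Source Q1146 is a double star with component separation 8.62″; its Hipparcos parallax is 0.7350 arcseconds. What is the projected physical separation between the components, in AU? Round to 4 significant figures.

d = 1/p = 1/0.7350″ = 1.3605 pc.
At distance d (pc), an angle of θ arcsec spans θ·d AU: s = 8.62 × 1.3605 = 11.728 AU.

11.73 AU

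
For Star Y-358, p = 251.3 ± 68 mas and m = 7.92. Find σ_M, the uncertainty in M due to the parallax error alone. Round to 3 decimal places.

σ_M = 0.588 mag

M = m − 5 log₁₀ d + 5 = m + 5 log₁₀ p + 5, so ∂M/∂p = 5/(p ln 10).
σ_M = (5/ln 10) · (σ_p/p) = 2.1715 × 68/251.3 = 2.1715 × 0.27059 = 0.58759.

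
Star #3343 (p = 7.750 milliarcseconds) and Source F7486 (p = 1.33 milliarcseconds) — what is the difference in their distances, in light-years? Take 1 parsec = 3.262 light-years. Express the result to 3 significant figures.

2030 ly

d_A = 1/0.007750″ = 129.03 pc; d_B = 1/0.001330″ = 751.88 pc.
|d_B − d_A| = |751.88 − 129.03| = 622.85 pc = 622.85 × 3.262 ly = 2031.7 ly.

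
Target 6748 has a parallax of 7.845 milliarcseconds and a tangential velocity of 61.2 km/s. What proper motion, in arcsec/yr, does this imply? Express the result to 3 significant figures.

0.101 arcsec/yr

d = 1/p = 1/0.007845″ = 127.47 pc.
μ = v_t / (4.74 d) = 61.2 / (4.74 × 127.47) = 61.2 / 604.21 = 0.10129 ″/yr.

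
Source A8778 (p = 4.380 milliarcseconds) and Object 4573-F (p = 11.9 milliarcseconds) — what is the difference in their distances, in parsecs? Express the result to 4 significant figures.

144.3 pc

d_A = 1/0.004380″ = 228.31 pc; d_B = 1/0.01190″ = 84.034 pc.
|d_B − d_A| = |84.034 − 228.31| = 144.28 pc.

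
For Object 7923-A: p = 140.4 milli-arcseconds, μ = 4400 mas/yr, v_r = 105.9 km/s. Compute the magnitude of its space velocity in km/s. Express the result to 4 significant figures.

182.4 km/s

d = 1/p = 1/0.1404″ = 7.1225 pc.
μ = 4400 mas/yr = 4.400 ″/yr.
v_t = 4.740 μ d = 4.740 × 4.400 × 7.1225 = 148.55 km/s.
v = √(v_r² + v_t²) = √(105.9² + 148.55²) = √33281.9 = 182.43 km/s.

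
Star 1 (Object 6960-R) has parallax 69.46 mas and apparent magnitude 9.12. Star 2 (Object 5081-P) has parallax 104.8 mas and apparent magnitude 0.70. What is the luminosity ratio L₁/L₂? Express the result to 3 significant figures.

d₁ = 1/p₁ = 1/0.06946″ = 14.397 pc; d₂ = 1/p₂ = 1/0.1048″ = 9.542 pc.
M₁ = m₁ − 5 log₁₀ d₁ + 5 = 9.12 − 5.7914 + 5 = 8.3286.
M₂ = 0.70 − 4.8982 + 5 = 0.8018.
L₁/L₂ = 10^(0.4(M₂ − M₁)) = 10^(0.4 × (-7.5268)) = 10^(-3.01072) = 0.00097562.

L₁/L₂ = 0.000976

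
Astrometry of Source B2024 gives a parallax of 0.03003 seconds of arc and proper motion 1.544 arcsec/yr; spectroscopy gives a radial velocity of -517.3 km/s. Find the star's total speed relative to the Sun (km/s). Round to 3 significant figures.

d = 1/p = 1/0.03003″ = 33.3 pc.
v_t = 4.740 μ d = 4.740 × 1.544 × 33.3 = 243.71 km/s.
v = √(v_r² + v_t²) = √((-517.3)² + 243.71²) = √326994 = 571.83 km/s.

572 km/s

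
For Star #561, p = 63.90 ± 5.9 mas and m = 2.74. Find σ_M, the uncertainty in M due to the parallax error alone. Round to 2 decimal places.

M = m − 5 log₁₀ d + 5 = m + 5 log₁₀ p + 5, so ∂M/∂p = 5/(p ln 10).
σ_M = (5/ln 10) · (σ_p/p) = 2.1715 × 5.9/63.90 = 2.1715 × 0.092332 = 0.2005.

σ_M = 0.20 mag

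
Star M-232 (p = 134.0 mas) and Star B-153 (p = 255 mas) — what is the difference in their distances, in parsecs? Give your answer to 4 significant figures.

d_A = 1/0.1340″ = 7.4627 pc; d_B = 1/0.2550″ = 3.9216 pc.
|d_B − d_A| = |3.9216 − 7.4627| = 3.5411 pc.

3.541 pc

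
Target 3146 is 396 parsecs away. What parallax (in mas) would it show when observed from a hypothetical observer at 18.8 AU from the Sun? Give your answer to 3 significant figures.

p (arcsec) = B (AU) / d (pc).
p = 18.8 / 396 = 0.047475 arcsec = 47.475 mas.

47.5 mas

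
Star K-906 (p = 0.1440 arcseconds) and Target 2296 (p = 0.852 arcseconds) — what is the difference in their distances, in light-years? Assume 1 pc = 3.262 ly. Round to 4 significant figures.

d_A = 1/0.1440″ = 6.9444 pc; d_B = 1/0.8520″ = 1.1737 pc.
|d_B − d_A| = |1.1737 − 6.9444| = 5.7707 pc = 5.7707 × 3.262 ly = 18.824 ly.

18.82 ly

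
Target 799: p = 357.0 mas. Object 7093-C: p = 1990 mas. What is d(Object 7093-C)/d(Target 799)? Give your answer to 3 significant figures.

Since d = 1/p, d_B/d_A = p_A/p_B.
= 357.0 / 1990 = 0.1794.

0.179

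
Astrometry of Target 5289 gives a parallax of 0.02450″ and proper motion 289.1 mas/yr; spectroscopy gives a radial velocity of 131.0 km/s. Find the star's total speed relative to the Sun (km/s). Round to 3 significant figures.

d = 1/p = 1/0.02450″ = 40.816 pc.
μ = 289.1 mas/yr = 0.2891 ″/yr.
v_t = 4.740 μ d = 4.740 × 0.2891 × 40.816 = 55.932 km/s.
v = √(v_r² + v_t²) = √(131.0² + 55.932²) = √20289.4 = 142.44 km/s.

142 km/s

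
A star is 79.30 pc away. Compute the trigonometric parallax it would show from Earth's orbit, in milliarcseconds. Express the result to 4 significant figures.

p = 1/d = 1/79.3 = 0.01261 arcsec.
= 0.01261 × 1000 = 12.61 mas.

12.61 mas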